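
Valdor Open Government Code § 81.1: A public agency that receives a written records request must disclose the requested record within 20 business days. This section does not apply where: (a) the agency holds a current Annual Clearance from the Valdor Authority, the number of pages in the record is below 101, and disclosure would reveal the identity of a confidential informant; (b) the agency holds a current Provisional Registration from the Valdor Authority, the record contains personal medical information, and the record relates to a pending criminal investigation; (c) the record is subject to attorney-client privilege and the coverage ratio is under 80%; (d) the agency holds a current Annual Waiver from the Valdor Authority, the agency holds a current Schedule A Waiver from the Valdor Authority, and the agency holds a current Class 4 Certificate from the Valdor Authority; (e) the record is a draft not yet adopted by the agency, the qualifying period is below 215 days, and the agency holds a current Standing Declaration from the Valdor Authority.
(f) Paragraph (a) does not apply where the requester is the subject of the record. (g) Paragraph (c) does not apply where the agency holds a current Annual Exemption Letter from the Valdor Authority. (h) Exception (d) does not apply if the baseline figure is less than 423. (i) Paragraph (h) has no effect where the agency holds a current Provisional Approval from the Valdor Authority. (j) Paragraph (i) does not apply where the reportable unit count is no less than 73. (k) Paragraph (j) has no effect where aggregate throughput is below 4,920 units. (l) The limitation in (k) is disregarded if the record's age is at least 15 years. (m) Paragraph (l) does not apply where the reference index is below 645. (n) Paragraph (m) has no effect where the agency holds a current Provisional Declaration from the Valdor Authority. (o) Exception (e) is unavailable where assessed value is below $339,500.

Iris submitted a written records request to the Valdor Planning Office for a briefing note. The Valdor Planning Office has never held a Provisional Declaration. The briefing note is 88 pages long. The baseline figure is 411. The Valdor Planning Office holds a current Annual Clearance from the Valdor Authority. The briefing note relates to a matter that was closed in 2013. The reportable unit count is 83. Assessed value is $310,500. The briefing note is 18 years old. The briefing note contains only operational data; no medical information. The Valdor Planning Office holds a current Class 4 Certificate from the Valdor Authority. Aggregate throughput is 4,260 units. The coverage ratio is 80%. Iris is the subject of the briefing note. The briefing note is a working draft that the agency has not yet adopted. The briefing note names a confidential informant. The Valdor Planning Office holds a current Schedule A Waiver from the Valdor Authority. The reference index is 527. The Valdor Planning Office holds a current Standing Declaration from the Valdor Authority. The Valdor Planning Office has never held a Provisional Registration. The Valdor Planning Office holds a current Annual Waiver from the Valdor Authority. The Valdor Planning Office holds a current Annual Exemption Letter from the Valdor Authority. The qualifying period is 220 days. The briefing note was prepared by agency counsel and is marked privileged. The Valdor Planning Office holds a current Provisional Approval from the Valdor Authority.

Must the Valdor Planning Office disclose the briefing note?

Exception (a): a current Annual Clearance is held; the number of pages in the record is 88, below the 101 limit; the briefing note names a confidential informant — every condition holds. However, paragraph (f) must be considered: (f) is engaged — Iris is the subject of the briefing note. Exception (a) does not apply.
Exception (b) does not apply: there is no Provisional Registration in force.
Exception (c) does not apply: the coverage ratio is 80%, not under 80%.
All of (d)'s requirements are met (a current Annual Waiver is held; a current Schedule A Waiver is held; a current Class 4 Certificate is held). Under paragraphs (h)–(n): (h) is triggered (the baseline figure is 411, less than the 423 limit), but is itself disapplied by (i): (i) operates against (h): a current Provisional Approval is held. (j) would limit (i) — the reportable unit count is 83, meeting the 73 threshold — but (k) sets (j) aside: (k) operates — aggregate throughput is 4,260 units, below the 4,920 units limit. (l) is engaged (the record's age is 18 years, meeting the 15 years threshold), but is set aside by (m): (m) applies — the reference index is 527, below the 645 limit. (n), which would lift (m), does not operate here — no current Provisional Declaration is held. So (d) applies.
Exception (e) does not apply: the qualifying period is 220 days, not below 215 days.

No — exception (d) applies; the Valdor Planning Office is not required to disclose the briefing note.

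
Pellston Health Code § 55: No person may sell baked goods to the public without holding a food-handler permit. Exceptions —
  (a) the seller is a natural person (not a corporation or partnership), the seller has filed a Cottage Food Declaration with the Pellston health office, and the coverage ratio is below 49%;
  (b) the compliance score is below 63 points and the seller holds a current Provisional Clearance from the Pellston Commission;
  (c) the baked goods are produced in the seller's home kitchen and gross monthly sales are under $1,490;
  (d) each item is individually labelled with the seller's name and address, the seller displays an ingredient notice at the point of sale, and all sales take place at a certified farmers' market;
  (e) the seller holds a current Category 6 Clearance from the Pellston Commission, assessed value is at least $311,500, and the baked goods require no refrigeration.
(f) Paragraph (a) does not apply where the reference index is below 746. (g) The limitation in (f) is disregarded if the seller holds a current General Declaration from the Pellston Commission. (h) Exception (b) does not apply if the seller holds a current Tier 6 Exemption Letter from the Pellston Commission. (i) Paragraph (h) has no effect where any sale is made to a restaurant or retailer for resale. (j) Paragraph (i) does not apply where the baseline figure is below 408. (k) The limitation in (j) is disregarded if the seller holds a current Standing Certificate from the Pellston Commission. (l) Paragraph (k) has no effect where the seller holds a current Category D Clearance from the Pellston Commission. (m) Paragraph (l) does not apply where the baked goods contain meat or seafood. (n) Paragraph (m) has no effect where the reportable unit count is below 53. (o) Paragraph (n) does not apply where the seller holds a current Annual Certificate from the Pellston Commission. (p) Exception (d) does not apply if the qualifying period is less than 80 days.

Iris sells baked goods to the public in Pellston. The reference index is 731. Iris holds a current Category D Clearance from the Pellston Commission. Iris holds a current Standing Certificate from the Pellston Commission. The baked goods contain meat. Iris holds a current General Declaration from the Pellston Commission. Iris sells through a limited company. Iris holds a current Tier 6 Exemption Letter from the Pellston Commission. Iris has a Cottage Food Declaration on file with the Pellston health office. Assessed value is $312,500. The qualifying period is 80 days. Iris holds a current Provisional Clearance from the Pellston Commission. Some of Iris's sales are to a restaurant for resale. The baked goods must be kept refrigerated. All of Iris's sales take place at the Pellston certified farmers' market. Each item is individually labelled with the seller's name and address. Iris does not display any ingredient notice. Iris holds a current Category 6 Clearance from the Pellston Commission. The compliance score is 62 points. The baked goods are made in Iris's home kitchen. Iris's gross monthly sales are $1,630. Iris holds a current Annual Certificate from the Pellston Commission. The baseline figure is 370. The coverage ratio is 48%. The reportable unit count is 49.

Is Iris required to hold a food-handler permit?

No — exception (b) applies; Iris is not required to hold a food-handler permit.

Exception (a) does not apply: the seller operates through a limited company.
Exception (b) is satisfied on its face — the compliance score is 62 points, below the 63 points limit; a current Provisional Clearance is held. As to paragraphs (h)–(o): (h) applies (a current Tier 6 Exemption Letter is held), but is displaced by (i): (i) operates against (h): some sales are to a restaurant for resale. (j) would limit (i) — the baseline figure is 370, below the 408 limit — but (k) sets (j) aside: (k) is triggered — a current Standing Certificate is held. (l) is triggered (a current Category D Clearance is held), but is overridden by (m): (m) operates against (l): the baked goods contain meat. (n) applies (the reportable unit count is 49, below the 53 limit), but is set aside by (o): (o) operates against (n): a current Annual Certificate is held. Exception (b) stands.
Exception (c) requires that gross monthly sales are under $1,490; but gross monthly sales are $1,630, not under $1,490, so (c) is unavailable.
Exception (d) fails — no ingredient notice is displayed.
Exception (e) requires that the baked goods require no refrigeration; but the baked goods require refrigeration, so (e) is unavailable.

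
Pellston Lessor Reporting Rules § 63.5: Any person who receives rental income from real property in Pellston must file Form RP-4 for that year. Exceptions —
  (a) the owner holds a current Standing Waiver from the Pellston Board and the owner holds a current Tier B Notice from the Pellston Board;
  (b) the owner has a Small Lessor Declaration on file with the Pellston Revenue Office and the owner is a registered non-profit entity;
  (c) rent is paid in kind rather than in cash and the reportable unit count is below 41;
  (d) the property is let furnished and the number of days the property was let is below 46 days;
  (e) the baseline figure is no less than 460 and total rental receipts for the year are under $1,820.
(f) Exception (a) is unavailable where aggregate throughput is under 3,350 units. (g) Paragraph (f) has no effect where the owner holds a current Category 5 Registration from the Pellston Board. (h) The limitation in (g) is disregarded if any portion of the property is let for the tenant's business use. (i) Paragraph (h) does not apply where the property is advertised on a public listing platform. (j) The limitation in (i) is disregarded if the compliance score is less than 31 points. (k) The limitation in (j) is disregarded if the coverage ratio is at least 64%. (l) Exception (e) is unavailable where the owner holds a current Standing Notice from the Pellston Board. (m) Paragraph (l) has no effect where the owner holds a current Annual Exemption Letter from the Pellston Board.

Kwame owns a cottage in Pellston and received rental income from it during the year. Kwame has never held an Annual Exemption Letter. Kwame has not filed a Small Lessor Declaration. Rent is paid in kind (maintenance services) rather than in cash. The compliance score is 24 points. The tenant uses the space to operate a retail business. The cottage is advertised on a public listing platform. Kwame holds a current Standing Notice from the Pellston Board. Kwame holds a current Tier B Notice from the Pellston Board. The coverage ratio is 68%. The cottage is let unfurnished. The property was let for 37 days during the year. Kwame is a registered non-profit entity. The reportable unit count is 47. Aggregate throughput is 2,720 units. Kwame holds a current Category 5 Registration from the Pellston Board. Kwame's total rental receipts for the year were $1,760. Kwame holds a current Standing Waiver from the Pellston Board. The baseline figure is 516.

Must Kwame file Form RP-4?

No — exception (a) applies; Kwame is not required to file Form RP-4.

All of (a)'s requirements are met (a current Standing Waiver is held; a current Tier B Notice is held). As to paragraphs (f)–(k): (f) would limit (a) — aggregate throughput is 2,720 units, under the 3,350 units limit — but (g) sets (f) aside: (g) operates against (f): a current Category 5 Registration is held. (h) is engaged (the space is let for business use), but is set aside by (i): (i) applies — the property is publicly advertised. (j) applies (the compliance score is 24 points, less than the 31 points limit), but yields to (k): (k) is engaged — the coverage ratio is 68%, meeting the 64% threshold. (a) remains available.
Exception (b) requires that the owner has a Small Lessor Declaration on file with the Pellston Revenue Office; but no Small Lessor Declaration is on file, so (b) is unavailable.
Exception (c) requires that the reportable unit count is below 41; but the reportable unit count is 47, not below 41, so (c) is unavailable.
Exception (d) fails — the property is let unfurnished.
Exception (e): the baseline figure is 516, meeting the 460 threshold; total rental receipts for the year are $1,760, under the $1,820 limit — every condition holds. Turning to paragraphs (l)–(m): (l) applies — a current Standing Notice is held. (m), which would lift (l), does not operate here — there is no Annual Exemption Letter in force. (e) is therefore removed.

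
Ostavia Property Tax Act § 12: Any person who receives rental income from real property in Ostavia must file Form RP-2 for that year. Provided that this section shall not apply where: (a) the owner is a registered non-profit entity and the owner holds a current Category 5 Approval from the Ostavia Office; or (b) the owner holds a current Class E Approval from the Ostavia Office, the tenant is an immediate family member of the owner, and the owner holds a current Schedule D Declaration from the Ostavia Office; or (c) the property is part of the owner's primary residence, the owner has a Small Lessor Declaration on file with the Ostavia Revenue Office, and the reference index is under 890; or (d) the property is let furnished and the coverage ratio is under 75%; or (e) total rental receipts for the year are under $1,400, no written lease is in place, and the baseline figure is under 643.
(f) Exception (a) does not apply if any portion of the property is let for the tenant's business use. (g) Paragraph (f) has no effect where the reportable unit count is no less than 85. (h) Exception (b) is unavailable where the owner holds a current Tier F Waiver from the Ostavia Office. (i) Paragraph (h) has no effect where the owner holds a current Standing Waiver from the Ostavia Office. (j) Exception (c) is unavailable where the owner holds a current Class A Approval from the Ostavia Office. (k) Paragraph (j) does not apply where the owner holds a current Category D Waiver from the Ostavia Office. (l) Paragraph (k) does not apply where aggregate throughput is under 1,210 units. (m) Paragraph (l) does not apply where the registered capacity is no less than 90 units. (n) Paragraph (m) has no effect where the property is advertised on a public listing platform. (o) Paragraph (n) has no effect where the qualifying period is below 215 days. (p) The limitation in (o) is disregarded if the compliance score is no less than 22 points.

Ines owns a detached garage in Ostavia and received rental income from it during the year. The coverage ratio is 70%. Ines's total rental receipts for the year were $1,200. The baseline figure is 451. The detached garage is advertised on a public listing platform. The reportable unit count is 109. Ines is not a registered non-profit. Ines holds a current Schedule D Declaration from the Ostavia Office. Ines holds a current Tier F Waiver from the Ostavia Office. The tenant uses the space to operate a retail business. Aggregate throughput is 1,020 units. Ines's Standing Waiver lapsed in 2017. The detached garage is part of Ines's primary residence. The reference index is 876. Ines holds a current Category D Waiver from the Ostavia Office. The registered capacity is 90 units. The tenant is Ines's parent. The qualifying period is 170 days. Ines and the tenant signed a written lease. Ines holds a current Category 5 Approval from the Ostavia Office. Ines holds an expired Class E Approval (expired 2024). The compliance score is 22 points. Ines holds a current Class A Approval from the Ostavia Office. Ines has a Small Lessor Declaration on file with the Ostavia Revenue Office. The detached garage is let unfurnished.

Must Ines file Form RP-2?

Exception (a) does not apply: Ines is not a registered non-profit.
Exception (b) requires that the owner holds a current Class E Approval from the Ostavia Office; but there is no Class E Approval in force, so (b) is unavailable.
Exception (c)'s conditions are all satisfied: the detached garage is part of the primary residence; a Small Lessor Declaration is on file; the reference index is 876, under the 890 limit. But: (j) applies — a current Class A Approval is held. (k) would limit (j) — a current Category D Waiver is held — but (l) sets (k) aside: (l) operates against (k): aggregate throughput is 1,020 units, under the 1,210 units limit. (m) applies (the registered capacity is 90 units, meeting the 90 units threshold), but is displaced by (n): (n) operates — the property is publicly advertised. (o) would limit (n) — the qualifying period is 170 days, below the 215 days limit — but (p) sets (o) aside: (p) operates against (o): the compliance score is 22 points, meeting the 22 points threshold. So (c) is unavailable.
Exception (d) fails — the property is let unfurnished.
Exception (e) does not apply: a written lease is in place.
No exception displaces § 12.

Yes — Ines must file Form RP-2.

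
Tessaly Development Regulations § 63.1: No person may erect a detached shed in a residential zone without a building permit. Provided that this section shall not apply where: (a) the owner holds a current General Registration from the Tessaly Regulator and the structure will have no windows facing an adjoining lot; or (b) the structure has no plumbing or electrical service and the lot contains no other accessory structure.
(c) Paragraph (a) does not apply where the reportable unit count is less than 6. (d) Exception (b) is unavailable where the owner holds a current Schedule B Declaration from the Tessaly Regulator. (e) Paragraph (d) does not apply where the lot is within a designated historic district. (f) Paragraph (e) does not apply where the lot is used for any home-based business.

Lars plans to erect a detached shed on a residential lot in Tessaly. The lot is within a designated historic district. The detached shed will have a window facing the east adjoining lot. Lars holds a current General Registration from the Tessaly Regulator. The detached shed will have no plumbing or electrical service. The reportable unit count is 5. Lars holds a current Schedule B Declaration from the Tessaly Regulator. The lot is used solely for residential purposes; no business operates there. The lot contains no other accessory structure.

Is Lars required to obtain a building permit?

No — exception (b) applies; Lars does not need a building permit.

Exception (a) fails — a window faces an adjoining lot.
Exception (b): there is no plumbing or electrical service; the lot has no other accessory structure — every condition holds. Considering the limiting provisions: (d) would limit (b) — a current Schedule B Declaration is held — but (e) sets (d) aside: (e) operates against (d): the lot is in a historic district. (f) does not operate here (the lot is solely residential), so (e) stands. So (b) applies.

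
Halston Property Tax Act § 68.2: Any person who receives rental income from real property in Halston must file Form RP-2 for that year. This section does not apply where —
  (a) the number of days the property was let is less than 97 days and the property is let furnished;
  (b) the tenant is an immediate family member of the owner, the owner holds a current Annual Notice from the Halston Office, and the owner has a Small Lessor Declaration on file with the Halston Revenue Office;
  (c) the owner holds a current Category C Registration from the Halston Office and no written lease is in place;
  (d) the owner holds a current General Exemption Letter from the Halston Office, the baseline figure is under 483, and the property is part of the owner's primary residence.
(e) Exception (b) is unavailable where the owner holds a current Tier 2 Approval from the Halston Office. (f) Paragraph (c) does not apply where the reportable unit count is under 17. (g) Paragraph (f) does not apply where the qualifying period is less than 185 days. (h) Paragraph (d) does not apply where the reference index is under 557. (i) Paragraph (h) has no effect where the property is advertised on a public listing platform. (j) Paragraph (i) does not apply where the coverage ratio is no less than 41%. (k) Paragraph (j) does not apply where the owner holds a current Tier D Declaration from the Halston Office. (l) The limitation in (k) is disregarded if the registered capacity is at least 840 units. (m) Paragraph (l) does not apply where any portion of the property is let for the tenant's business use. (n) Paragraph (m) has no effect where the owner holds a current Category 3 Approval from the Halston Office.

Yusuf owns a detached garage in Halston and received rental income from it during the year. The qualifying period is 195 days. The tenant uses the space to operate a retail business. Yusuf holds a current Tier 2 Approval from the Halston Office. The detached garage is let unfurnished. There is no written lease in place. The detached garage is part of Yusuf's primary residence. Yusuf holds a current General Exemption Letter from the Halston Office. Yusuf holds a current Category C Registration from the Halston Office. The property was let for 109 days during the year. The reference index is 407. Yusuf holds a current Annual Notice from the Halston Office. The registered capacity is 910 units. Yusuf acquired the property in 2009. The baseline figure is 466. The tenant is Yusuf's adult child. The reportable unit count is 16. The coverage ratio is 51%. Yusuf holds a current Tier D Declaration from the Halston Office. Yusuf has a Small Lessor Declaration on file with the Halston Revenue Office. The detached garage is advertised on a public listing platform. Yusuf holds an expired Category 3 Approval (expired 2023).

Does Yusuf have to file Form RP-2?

Exception (a) fails — the number of days the property was let is 109 days, not less than 97 days.
Exception (b)'s conditions are all satisfied: the tenant is an immediate family member; a current Annual Notice is held; a Small Lessor Declaration is on file. Turning to paragraph (e): (e) applies — a current Tier 2 Approval is held. (b) is therefore removed.
Exception (c)'s conditions are all satisfied: a current Category C Registration is held; there is no written lease. However, paragraphs (f)–(g) must be considered: (f) operates against (c): the reportable unit count is 16, under the 17 limit. (g) is inapplicable (the qualifying period is 195 days, not less than 185 days), so (f) stands. So (c) is unavailable.
Exception (d) is satisfied on its face — a current General Exemption Letter is held; the baseline figure is 466, under the 483 limit; the detached garage is part of the primary residence. Considering the limiting provisions: (h) would limit (d) — the reference index is 407, under the 557 limit — but (i) sets (h) aside: (i) operates against (h): the property is publicly advertised. (j) would limit (i) — the coverage ratio is 51%, meeting the 41% threshold — but (k) sets (j) aside: (k) operates against (j): a current Tier D Declaration is held. (l) operates (the registered capacity is 910 units, meeting the 840 units threshold), but is set aside by (m): (m) is triggered — the space is let for business use. (n), which would lift (m), does not operate here — no current Category 3 Approval is held. Exception (d) stands.

No — exception (d) applies; Yusuf is not required to file Form RP-2.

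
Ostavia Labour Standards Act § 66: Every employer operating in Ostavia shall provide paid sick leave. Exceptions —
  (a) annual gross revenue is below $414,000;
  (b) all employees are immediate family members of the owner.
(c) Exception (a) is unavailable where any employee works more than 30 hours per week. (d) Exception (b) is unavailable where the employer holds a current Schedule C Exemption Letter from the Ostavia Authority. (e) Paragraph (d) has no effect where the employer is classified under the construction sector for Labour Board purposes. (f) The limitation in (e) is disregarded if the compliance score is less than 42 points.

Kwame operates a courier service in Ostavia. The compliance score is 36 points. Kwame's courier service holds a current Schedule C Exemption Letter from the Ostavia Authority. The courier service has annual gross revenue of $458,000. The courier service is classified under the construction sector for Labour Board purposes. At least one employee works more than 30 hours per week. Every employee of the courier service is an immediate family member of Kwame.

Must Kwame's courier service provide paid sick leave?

Yes — Kwame's courier service must provide paid sick leave.

Exception (a) fails — annual gross revenue is $458,000, not below $414,000.
Exception (b) is satisfied on its face — every employee is an immediate family member. However, paragraphs (d)–(f) must be considered: (d) applies — a current Schedule C Exemption Letter is held. (e) is triggered (the courier service is classified under the construction sector), but is itself disapplied by (f): (f) applies — the compliance score is 36 points, less than the 42 points limit. (b) is therefore removed.
No exception is made out. Kwame's courier service falls within the general rule.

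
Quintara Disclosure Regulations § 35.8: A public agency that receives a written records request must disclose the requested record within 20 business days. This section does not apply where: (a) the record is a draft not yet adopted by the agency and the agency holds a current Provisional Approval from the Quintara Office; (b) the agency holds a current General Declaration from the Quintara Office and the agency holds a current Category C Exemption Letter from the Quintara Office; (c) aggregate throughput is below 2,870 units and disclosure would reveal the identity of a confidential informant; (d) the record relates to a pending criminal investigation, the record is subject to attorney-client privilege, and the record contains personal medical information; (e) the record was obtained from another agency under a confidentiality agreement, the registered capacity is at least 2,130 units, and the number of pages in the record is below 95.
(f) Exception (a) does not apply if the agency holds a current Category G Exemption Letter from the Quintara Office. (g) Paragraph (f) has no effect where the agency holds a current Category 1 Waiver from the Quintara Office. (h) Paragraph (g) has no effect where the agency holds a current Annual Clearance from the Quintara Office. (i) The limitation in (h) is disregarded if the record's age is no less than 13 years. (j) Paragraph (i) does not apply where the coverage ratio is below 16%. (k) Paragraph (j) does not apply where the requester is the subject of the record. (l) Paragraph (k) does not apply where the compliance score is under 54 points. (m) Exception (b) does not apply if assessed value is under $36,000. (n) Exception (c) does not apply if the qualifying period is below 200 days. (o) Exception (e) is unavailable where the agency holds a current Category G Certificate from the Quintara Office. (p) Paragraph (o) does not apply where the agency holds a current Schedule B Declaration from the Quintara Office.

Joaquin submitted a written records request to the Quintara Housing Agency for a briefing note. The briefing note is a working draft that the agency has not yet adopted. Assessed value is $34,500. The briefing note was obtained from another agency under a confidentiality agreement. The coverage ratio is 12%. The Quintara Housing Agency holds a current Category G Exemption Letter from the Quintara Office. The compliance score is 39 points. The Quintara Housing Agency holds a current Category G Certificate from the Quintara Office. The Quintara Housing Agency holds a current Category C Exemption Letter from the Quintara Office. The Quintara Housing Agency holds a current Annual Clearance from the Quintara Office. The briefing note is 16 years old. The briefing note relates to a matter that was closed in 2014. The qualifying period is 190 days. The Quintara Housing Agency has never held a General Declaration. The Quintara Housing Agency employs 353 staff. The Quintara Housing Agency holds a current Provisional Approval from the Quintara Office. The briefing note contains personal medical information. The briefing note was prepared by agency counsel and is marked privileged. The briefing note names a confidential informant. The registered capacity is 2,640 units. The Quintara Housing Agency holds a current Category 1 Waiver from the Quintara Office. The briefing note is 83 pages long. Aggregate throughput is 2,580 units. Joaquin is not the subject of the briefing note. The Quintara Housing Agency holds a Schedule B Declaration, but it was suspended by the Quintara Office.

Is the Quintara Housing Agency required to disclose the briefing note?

All of (a)'s requirements are met (the briefing note is an unadopted draft; a current Provisional Approval is held). But applying paragraphs (f)–(l): (f) operates against (a): a current Category G Exemption Letter is held. (g) would limit (f) — a current Category 1 Waiver is held — but (h) sets (g) aside: (h) applies — a current Annual Clearance is held. (i) is engaged (the record's age is 16 years, meeting the 13 years threshold), but is set aside by (j): (j) operates against (i): the coverage ratio is 12%, below the 16% limit. (k) does not operate here (Joaquin is not the subject of the briefing note), so (j) stands. (a) is therefore removed.
Exception (b) does not apply: no current General Declaration is held.
Exception (c)'s conditions are all satisfied: aggregate throughput is 2,580 units, below the 2,870 units limit; the briefing note names a confidential informant. But applying paragraph (n): (n) operates against (c): the qualifying period is 190 days, below the 200 days limit. (c) is therefore removed.
Exception (d) fails — the briefing note relates to a closed matter.
All of (e)'s requirements are met (the briefing note was obtained under a confidentiality agreement; the registered capacity is 2,640 units, meeting the 2,130 units threshold; the number of pages in the record is 83, below the 95 limit). Turning to paragraphs (o)–(p): (o) operates — a current Category G Certificate is held. (p) does not operate here (the Schedule B Declaration is not current), so (o) stands. So (e) is unavailable.
No exception applies. The general rule governs.

Yes — the Quintara Housing Agency must disclose the briefing note.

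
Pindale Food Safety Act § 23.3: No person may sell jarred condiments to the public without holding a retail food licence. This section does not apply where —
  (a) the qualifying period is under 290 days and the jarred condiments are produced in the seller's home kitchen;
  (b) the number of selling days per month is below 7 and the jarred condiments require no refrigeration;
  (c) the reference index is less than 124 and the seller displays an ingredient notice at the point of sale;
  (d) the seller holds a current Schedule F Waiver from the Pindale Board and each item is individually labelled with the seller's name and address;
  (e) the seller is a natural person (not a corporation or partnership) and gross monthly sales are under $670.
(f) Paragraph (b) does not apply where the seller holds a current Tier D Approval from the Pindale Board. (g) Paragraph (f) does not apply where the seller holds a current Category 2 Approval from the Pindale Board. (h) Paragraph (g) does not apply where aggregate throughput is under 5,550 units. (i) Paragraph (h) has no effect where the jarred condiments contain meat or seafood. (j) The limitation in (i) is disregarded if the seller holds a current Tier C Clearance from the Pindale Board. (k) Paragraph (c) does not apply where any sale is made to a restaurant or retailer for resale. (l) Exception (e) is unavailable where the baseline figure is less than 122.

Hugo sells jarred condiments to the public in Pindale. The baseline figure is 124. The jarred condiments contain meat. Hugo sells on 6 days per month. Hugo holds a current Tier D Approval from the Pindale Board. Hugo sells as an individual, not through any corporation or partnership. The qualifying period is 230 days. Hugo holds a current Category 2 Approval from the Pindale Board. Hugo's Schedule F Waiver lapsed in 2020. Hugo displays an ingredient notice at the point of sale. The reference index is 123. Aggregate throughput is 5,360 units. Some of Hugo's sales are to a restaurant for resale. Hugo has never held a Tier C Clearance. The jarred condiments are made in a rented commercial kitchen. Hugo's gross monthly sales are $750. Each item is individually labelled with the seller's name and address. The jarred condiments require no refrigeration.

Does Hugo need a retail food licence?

Exception (a) requires that the jarred condiments are produced in the seller's home kitchen; but the jarred condiments are made in a commercial kitchen, not a home kitchen, so (a) is unavailable.
Exception (b) is satisfied on its face — the number of selling days per month is 6, below the 7 limit; the jarred condiments are shelf-stable. Applying paragraphs (f)–(j): (f) operates (a current Tier D Approval is held), but is displaced by (g): (g) is triggered — a current Category 2 Approval is held. (h) would limit (g) — aggregate throughput is 5,360 units, under the 5,550 units limit — but (i) sets (h) aside: (i) operates — the jarred condiments contain meat. (j), which would lift (i), is not engaged — the Tier C Clearance is not current. Exception (b) stands.
Exception (c) is satisfied on its face — the reference index is 123, less than the 124 limit; an ingredient notice is displayed. Turning to paragraph (k): (k) applies — some sales are to a restaurant for resale. (c) is therefore removed.
Exception (d) fails — the Schedule F Waiver is not current.
Exception (e) does not apply: gross monthly sales are $750, not under $670.

No — exception (b) applies; Hugo is not required to hold a retail food licence.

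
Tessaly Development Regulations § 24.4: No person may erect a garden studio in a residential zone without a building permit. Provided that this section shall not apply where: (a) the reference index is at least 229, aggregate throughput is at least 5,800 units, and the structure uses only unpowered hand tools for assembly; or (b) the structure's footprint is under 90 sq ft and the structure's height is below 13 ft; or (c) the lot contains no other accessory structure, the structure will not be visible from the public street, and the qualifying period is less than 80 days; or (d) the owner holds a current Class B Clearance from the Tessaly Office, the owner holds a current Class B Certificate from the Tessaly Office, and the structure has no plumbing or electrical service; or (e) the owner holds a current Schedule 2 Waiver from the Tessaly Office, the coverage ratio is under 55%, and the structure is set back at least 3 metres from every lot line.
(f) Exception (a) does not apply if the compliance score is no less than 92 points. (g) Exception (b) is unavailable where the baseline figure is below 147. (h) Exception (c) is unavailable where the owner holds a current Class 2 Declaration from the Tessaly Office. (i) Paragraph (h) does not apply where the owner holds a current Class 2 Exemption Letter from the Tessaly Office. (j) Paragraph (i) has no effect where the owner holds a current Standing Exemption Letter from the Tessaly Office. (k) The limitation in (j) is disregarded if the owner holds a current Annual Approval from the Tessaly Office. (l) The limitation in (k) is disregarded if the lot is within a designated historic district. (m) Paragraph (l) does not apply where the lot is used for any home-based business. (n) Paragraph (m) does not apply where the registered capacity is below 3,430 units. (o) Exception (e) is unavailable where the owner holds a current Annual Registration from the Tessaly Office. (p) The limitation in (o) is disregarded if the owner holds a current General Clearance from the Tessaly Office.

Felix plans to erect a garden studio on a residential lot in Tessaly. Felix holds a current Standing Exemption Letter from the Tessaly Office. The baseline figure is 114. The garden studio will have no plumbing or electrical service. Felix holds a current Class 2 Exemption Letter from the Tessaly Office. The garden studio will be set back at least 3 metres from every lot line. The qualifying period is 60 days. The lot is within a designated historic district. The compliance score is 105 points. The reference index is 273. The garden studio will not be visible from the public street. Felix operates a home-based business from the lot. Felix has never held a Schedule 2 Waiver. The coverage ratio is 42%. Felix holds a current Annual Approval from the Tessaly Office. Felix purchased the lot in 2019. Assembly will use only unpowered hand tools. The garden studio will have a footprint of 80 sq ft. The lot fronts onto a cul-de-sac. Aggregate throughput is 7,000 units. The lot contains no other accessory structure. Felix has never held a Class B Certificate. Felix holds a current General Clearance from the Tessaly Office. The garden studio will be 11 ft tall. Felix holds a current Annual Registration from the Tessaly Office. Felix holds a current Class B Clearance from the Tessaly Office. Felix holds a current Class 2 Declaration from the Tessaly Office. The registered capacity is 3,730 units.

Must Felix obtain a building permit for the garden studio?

Exception (a)'s conditions are all satisfied: the reference index is 273, meeting the 229 threshold; aggregate throughput is 7,000 units, meeting the 5,800 units threshold; assembly uses only hand tools. However, paragraph (f) must be considered: (f) operates against (a): the compliance score is 105 points, meeting the 92 points threshold. So (a) is unavailable.
Exception (b): the structure's footprint is 80 sq ft, under the 90 sq ft limit; the structure's height is 11 ft, below the 13 ft limit — every condition holds. But applying paragraph (g): (g) operates against (b): the baseline figure is 114, below the 147 limit. (b) is therefore removed.
Exception (c): the lot has no other accessory structure; the structure will not be visible from the street; the qualifying period is 60 days, less than the 80 days limit — every condition holds. As to paragraphs (h)–(n): (h) would limit (c) — a current Class 2 Declaration is held — but (i) sets (h) aside: (i) operates against (h): a current Class 2 Exemption Letter is held. (j) would limit (i) — a current Standing Exemption Letter is held — but (k) sets (j) aside: (k) operates against (j): a current Annual Approval is held. (l) applies (the lot is in a historic district), but is itself disapplied by (m): (m) is triggered — a home-based business operates on the lot. (n) is not engaged (the registered capacity is 3,730 units, not below 3,430 units), so (m) stands. (c) remains available.
Exception (d) fails — there is no Class B Certificate in force.
Exception (e) does not apply: there is no Schedule 2 Waiver in force.

No — exception (c) applies; Felix does not need a building permit.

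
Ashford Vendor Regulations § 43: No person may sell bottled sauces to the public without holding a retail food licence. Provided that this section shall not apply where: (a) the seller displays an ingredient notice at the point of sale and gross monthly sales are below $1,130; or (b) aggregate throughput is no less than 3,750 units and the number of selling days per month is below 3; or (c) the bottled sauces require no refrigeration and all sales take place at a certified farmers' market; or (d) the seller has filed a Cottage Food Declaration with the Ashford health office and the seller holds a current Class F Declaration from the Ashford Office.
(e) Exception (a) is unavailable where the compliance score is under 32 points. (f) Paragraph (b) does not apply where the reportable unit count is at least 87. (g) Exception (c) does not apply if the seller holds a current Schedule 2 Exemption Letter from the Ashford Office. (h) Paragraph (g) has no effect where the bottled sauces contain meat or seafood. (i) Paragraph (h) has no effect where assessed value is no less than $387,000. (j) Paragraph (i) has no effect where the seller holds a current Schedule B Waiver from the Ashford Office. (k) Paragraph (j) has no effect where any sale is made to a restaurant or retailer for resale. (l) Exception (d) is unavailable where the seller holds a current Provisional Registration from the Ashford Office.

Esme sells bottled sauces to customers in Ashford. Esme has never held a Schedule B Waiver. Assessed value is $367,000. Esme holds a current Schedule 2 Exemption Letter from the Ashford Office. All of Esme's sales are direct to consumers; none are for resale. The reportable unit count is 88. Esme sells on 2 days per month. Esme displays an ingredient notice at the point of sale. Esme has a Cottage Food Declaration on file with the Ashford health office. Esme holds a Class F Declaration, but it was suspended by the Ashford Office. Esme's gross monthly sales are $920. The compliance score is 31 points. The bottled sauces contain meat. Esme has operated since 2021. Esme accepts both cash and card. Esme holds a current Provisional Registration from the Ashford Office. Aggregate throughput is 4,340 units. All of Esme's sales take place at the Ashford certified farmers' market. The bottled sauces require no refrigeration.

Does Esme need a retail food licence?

No — exception (c) applies; Esme is not required to hold a retail food licence.

Exception (a): an ingredient notice is displayed; gross monthly sales are $920, below the $1,130 limit — every condition holds. However, paragraph (e) must be considered: (e) operates against (a): the compliance score is 31 points, under the 32 points limit. (a) is therefore removed.
Exception (b): aggregate throughput is 4,340 units, meeting the 3,750 units threshold; the number of selling days per month is 2, below the 3 limit — every condition holds. But applying paragraph (f): (f) operates against (b): the reportable unit count is 88, meeting the 87 threshold. So (b) is unavailable.
All of (c)'s requirements are met (the bottled sauces are shelf-stable; all sales are at a certified farmers' market). Under paragraphs (g)–(k): (g) operates (a current Schedule 2 Exemption Letter is held), but is overridden by (h): (h) applies — the bottled sauces contain meat. (i) is not engaged (assessed value is $367,000, short of $387,000), so (h) stands. Exception (c) stands.
Exception (d) fails — the Class F Declaration is not current.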